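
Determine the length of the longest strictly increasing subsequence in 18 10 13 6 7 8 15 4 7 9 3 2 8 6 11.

Let dp[i] be the longest increasing subsequence ending at position i. Then dp = [1, 1, 2, 1, 2, 3, 4, 1, 2, 4, 1, 1, 3, 2, 5].
The maximum is 5; one witness is 6, 7, 8, 9, 11 at positions 4,5,6,10,15.

5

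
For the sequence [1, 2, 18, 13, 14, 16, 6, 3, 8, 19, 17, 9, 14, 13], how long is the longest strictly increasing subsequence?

Let dp[i] be the longest increasing subsequence ending at position i. Then dp = [1, 2, 3, 3, 4, 5, 3, 3, 4, 6, 6, 5, 6, 6].
The maximum is 6; one witness is 1, 2, 13, 14, 16, 19 at positions 1,2,4,5,6,10.

6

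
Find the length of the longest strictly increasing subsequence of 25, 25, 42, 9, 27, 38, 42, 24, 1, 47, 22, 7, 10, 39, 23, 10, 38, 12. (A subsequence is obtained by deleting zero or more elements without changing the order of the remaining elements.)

5

One longest increasing subsequence is 25, 27, 38, 42, 47 (positions 1,5,6,7,10), of length 5; no longer one exists.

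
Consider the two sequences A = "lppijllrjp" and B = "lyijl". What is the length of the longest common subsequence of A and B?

4

Backtracking the LCS table gives one alignment: l (A1,B1) → i (A4,B3) → j (A5,B4) → l (A7,B5).
So the longest common subsequence has length 4.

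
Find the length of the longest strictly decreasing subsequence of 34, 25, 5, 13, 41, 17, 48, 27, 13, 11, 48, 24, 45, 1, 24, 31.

6

Let dp[i] be the longest decreasing subsequence ending at position i. Then dp = [1, 2, 3, 3, 1, 3, 1, 2, 4, 5, 1, 3, 2, 6, 3, 3].
The maximum is 6; one witness is 34, 25, 17, 13, 11, 1 at positions 1,2,6,9,10,14.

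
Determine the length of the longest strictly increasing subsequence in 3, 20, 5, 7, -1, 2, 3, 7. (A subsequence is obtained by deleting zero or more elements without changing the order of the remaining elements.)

4

Let dp[i] be the longest increasing subsequence ending at position i. Then dp = [1, 2, 2, 3, 1, 2, 3, 4].
The maximum is 4; one witness is -1, 2, 3, 7 at positions 5,6,7,8.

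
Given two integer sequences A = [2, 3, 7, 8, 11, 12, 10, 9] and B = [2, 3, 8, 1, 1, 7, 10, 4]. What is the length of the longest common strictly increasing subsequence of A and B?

A longest common strictly increasing subsequence is 2, 3, 8, 10 (length 4); it appears in order in both A and B, and no longer such subsequence exists.

4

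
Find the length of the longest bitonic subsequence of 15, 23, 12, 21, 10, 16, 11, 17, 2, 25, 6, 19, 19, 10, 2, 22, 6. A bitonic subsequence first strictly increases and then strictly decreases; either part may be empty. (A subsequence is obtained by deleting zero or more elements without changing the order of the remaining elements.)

Let inc[i] be the LIS ending at i and dec[i] the longest strictly decreasing subsequence starting at i. inc = [1, 2, 1, 2, 1, 2, 2, 3, 1, 4, 2, 4, 4, 3, 1, 5, 2], dec = [5, 6, 4, 5, 3, 4, 3, 3, 1, 4, 2, 3, 3, 2, 1, 2, 1].
max_i inc[i]+dec[i]−1 = 7, with one witness 15, 23, 21, 16, 11, 10, 6.

7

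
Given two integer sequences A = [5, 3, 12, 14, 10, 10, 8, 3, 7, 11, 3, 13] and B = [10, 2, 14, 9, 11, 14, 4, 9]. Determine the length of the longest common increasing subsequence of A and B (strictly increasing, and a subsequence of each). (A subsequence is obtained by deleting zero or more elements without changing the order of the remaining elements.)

For each value that appears in both, track the longest common increasing run ending there.
The best achievable length is 2; one witness is 10, 11 (A-positions 5,10, B-positions 1,5).

2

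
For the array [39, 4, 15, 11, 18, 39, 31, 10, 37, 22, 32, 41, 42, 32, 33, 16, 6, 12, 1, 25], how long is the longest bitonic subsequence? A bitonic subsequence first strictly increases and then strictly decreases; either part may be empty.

11

Let inc[i] be the LIS ending at i and dec[i] the longest strictly decreasing subsequence starting at i. inc = [1, 1, 2, 2, 3, 4, 4, 2, 5, 4, 5, 6, 7, 5, 6, 3, 2, 3, 1, 5], dec = [6, 2, 5, 4, 4, 6, 5, 3, 5, 4, 4, 5, 5, 4, 4, 3, 2, 2, 1, 1].
max_i inc[i]+dec[i]−1 = 11, with one witness 4, 15, 18, 31, 37, 41, 42, 33, 16, 12, 1.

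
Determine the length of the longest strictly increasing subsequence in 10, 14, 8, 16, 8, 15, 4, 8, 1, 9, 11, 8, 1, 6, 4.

4

One longest increasing subsequence is 4, 8, 9, 11 (positions 7,8,10,11), of length 4; no longer one exists.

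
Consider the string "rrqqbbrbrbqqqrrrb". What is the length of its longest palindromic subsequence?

One longest palindromic subsequence is rrqqbrbrbqqrr (positions 1,2,3,4,6,7,8,9,10,12,13,15,16); it reads the same forward and backward, and the interval DP gives dp[1][17] = 13.

13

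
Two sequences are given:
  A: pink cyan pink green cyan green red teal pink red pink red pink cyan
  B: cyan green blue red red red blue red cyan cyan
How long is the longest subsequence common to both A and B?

6

A longest common subsequence is cyan, green, red, red, red, cyan (length 6); the LCS DP confirms no longer common subsequence exists.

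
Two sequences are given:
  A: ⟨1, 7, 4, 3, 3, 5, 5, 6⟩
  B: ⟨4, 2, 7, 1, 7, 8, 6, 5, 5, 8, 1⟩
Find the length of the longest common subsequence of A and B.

A longest common subsequence is 1, 7, 5, 5 (length 4); the LCS DP confirms no longer common subsequence exists.

4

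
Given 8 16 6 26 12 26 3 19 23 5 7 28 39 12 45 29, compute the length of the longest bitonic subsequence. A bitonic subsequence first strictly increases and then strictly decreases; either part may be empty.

Let inc[i] be the LIS ending at i and dec[i] the longest strictly decreasing subsequence starting at i. inc = [1, 2, 1, 3, 2, 3, 1, 3, 4, 2, 3, 5, 6, 4, 7, 6], dec = [3, 3, 2, 3, 2, 3, 1, 2, 2, 1, 1, 2, 2, 1, 2, 1].
max_i inc[i]+dec[i]−1 = 8, with one witness 8, 16, 19, 23, 28, 39, 45, 29.

8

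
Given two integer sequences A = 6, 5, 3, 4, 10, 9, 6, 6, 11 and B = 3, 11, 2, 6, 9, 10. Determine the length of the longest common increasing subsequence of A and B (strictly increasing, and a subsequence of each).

2

For each value that appears in both, track the longest common increasing run ending there.
The best achievable length is 2; one witness is 3, 11 (A-positions 3,9, B-positions 1,2).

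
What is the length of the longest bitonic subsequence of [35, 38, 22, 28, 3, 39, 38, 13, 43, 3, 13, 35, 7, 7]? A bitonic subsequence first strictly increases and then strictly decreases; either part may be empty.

Let inc[i] be the LIS ending at i and dec[i] the longest strictly decreasing subsequence starting at i. inc = [1, 2, 1, 2, 1, 3, 3, 2, 4, 1, 2, 3, 2, 2], dec = [4, 4, 3, 3, 1, 4, 3, 2, 3, 1, 2, 2, 1, 1].
max_i inc[i]+dec[i]−1 = 6, with one witness 35, 38, 39, 38, 35, 7.

6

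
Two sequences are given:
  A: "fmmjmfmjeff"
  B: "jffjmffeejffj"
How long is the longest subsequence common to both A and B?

7

A longest common subsequence is fjmfjff (length 7); the LCS DP confirms no longer common subsequence exists.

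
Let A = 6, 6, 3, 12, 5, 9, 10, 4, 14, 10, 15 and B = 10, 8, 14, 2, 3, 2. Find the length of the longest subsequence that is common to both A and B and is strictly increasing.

For each value that appears in both, track the longest common increasing run ending there.
The best achievable length is 2; one witness is 10, 14 (A-positions 7,9, B-positions 1,3).

2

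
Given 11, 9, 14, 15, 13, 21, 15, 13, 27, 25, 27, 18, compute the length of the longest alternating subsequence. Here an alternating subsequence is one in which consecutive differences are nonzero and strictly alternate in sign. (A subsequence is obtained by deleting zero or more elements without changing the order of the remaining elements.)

10

Track the best alternating length ending on an up-step vs a down-step at each position: up/down = 1/1, 1/2, 3/1, 3/1, 3/4, 5/1, 5/6, 3/6, 7/1, 7/8, 9/1, 7/10.
The maximum over both is 10; one such subsequence is 11, 9, 14, 13, 21, 15, 27, 25, 27, 18.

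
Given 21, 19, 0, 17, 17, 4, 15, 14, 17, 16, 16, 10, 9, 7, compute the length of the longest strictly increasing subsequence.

One longest increasing subsequence is 0, 4, 15, 17 (positions 3,6,7,9), of length 4; no longer one exists.

4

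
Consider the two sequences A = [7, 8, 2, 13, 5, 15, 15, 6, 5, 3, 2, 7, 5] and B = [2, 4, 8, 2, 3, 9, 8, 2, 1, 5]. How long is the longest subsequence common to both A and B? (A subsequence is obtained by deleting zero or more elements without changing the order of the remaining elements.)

A longest common subsequence is 8, 2, 3, 2, 5 (length 5); the LCS DP confirms no longer common subsequence exists.

5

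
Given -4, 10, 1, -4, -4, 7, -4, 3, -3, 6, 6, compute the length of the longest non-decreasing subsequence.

One longest non-decreasing subsequence is -4, -4, -4, -4, 3, 6, 6 (positions 1,4,5,7,8,10,11), of length 7; no longer one exists.

7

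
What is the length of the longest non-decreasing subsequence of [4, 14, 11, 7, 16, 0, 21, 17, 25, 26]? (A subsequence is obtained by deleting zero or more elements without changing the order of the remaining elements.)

6

Let dp[i] be the longest non-decreasing subsequence ending at position i. Then dp = [1, 2, 2, 2, 3, 1, 4, 4, 5, 6].
The maximum is 6; one witness is 4, 14, 16, 21, 25, 26 at positions 1,2,5,7,9,10.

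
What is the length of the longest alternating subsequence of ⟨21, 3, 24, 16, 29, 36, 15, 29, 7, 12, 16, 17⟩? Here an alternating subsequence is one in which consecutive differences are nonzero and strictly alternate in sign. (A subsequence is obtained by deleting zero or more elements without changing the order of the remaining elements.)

9

A longest alternating subsequence is 21, 3, 24, 16, 29, 15, 29, 7, 12 (positions 1,2,3,4,5,7,8,9,10); its 8 consecutive differences strictly alternate in sign, and length 9 is optimal.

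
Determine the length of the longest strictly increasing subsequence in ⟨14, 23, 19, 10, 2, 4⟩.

2

Let dp[i] be the longest increasing subsequence ending at position i. Then dp = [1, 2, 2, 1, 1, 2].
The maximum is 2; one witness is 14, 23 at positions 1,2.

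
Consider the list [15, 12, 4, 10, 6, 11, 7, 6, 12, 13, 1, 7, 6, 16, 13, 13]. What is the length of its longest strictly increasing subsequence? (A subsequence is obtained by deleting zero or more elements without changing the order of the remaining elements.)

6

Let dp[i] be the longest increasing subsequence ending at position i. Then dp = [1, 1, 1, 2, 2, 3, 3, 2, 4, 5, 1, 3, 2, 6, 5, 5].
The maximum is 6; one witness is 4, 10, 11, 12, 13, 16 at positions 3,4,6,9,10,14.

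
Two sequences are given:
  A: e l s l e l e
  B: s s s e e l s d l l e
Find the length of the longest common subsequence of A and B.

Backtracking the LCS table gives one alignment: e (A1,B5) → l (A2,B6) → s (A3,B7) → l (A4,B9) → l (A6,B10) → e (A7,B11).
So the longest common subsequence has length 6.

6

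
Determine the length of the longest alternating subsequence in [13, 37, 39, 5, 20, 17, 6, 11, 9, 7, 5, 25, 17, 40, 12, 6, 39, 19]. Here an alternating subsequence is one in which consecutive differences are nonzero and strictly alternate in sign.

13

A longest alternating subsequence is 13, 37, 5, 20, 6, 11, 9, 25, 17, 40, 12, 39, 19 (positions 1,2,4,5,7,8,9,12,13,14,15,17,18); its 12 consecutive differences strictly alternate in sign, and length 13 is optimal.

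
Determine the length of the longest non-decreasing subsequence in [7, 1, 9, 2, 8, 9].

4

Scanning left to right, the best length ending at each element is: 7→1, 1→1, 9→2, 2→2, 8→3, 9→4.
So the longest non-decreasing subsequence has length 4, e.g. 1, 2, 8, 9.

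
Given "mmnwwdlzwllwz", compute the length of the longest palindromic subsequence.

6

Using dp[i][j] = 2 + dp[i+1][j−1] if the ends match, else max(dp[i+1][j], dp[i][j−1]):
dp[1][13] = 6. A witness is zwllwz at positions 8,9,10,11,12,13.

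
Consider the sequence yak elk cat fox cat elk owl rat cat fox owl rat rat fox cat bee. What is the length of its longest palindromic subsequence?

One longest palindromic subsequence is cat fox rat rat rat fox cat (positions 3,4,8,12,13,14,15); it reads the same forward and backward, and the interval DP gives dp[1][16] = 7.

7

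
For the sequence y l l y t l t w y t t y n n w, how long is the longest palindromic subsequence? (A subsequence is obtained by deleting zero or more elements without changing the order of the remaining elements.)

7

One longest palindromic subsequence is yttytty (positions 4,5,7,9,10,11,12); it reads the same forward and backward, and the interval DP gives dp[1][15] = 7.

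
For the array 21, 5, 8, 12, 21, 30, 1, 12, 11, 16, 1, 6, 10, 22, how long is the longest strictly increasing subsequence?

5

Let dp[i] be the longest increasing subsequence ending at position i. Then dp = [1, 1, 2, 3, 4, 5, 1, 3, 3, 4, 1, 2, 3, 5].
The maximum is 5; one witness is 5, 8, 12, 21, 30 at positions 2,3,4,5,6.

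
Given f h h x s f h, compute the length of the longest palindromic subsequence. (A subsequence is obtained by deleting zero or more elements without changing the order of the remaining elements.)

Using dp[i][j] = 2 + dp[i+1][j−1] if the ends match, else max(dp[i+1][j], dp[i][j−1]):
dp[1][7] = 4. A witness is fhhf at positions 1,2,3,6.

4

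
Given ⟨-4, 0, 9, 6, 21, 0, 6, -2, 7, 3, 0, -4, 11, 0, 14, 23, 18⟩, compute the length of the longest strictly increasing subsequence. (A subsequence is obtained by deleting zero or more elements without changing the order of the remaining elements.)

One longest increasing subsequence is -4, 0, 6, 7, 11, 14, 23 (positions 1,2,4,9,13,15,16), of length 7; no longer one exists.

7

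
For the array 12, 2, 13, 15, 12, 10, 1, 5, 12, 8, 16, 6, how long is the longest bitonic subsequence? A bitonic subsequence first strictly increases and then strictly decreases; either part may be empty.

Let inc[i] be the LIS ending at i and dec[i] the longest strictly decreasing subsequence starting at i. inc = [1, 1, 2, 3, 2, 2, 1, 2, 3, 3, 4, 3], dec = [4, 2, 5, 5, 4, 3, 1, 1, 3, 2, 2, 1].
max_i inc[i]+dec[i]−1 = 7, with one witness 12, 13, 15, 12, 10, 8, 6.

7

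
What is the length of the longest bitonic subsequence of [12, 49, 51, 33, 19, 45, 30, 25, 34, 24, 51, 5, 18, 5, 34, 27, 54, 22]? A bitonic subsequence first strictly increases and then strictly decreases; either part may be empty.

9

One longest bitonic subsequence is 12, 49, 51, 45, 30, 25, 24, 18, 5 (positions 1,2,3,6,7,8,10,13,14): it rises to 51 then falls. Length 9 is optimal.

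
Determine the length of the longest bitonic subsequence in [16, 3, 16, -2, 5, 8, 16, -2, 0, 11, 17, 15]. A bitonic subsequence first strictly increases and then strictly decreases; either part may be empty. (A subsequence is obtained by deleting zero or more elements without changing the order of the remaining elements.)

Let inc[i] be the LIS ending at i and dec[i] the longest strictly decreasing subsequence starting at i. inc = [1, 1, 2, 1, 2, 3, 4, 1, 2, 4, 5, 5], dec = [3, 2, 3, 1, 2, 2, 2, 1, 1, 1, 2, 1].
max_i inc[i]+dec[i]−1 = 6, with one witness 3, 5, 8, 16, 17, 15.

6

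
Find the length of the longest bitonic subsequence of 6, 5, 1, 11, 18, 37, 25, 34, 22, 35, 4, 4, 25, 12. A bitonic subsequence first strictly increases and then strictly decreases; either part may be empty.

8

One longest bitonic subsequence is 6, 11, 18, 25, 34, 35, 25, 12 (positions 1,4,5,7,8,10,13,14): it rises to 35 then falls. Length 8 is optimal.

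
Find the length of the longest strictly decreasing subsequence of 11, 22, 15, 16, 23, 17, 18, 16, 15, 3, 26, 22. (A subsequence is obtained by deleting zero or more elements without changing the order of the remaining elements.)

Let dp[i] be the longest decreasing subsequence ending at position i. Then dp = [1, 1, 2, 2, 1, 2, 2, 3, 4, 5, 1, 2].
The maximum is 5; one witness is 22, 17, 16, 15, 3 at positions 2,6,8,9,10.

5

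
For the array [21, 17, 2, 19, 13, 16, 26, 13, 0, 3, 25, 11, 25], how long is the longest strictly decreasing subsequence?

5

Let dp[i] be the longest decreasing subsequence ending at position i. Then dp = [1, 2, 3, 2, 3, 3, 1, 4, 5, 5, 2, 5, 2].
The maximum is 5; one witness is 21, 17, 16, 13, 0 at positions 1,2,6,8,9.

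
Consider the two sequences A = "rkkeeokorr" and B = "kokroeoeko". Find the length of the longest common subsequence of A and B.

6

A longest common subsequence is kkeeko (length 6); the LCS DP confirms no longer common subsequence exists.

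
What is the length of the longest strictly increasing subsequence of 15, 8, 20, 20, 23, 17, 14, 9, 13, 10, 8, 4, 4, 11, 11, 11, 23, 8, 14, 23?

6

One longest increasing subsequence is 8, 9, 10, 11, 14, 23 (positions 2,8,10,14,19,20), of length 6; no longer one exists.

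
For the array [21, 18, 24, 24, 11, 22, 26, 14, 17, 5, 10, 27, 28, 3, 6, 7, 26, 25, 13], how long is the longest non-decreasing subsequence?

Scanning left to right, the best length ending at each element is: 21→1, 18→1, 24→2, 24→3, 11→1, 22→2, 26→4, 14→2, 17→3, 5→1, 10→2, 27→5, 28→6, 3→1, 6→2, 7→3, 26→5, 25→4, 13→4.
So the longest non-decreasing subsequence has length 6, e.g. 21, 24, 24, 26, 27, 28.

6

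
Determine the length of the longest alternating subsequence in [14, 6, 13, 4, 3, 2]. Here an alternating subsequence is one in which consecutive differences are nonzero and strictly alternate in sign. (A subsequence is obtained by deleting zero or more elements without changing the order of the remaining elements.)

A longest alternating subsequence is 14, 6, 13, 4 (positions 1,2,3,4); its 3 consecutive differences strictly alternate in sign, and length 4 is optimal.

4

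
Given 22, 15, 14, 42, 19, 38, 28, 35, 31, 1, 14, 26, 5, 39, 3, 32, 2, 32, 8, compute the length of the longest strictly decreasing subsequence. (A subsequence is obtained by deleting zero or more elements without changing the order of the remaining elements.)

8

One longest decreasing subsequence is 42, 38, 35, 31, 14, 5, 3, 2 (positions 4,6,8,9,11,13,15,17), of length 8; no longer one exists.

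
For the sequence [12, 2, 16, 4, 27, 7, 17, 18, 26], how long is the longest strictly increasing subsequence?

One longest increasing subsequence is 2, 4, 7, 17, 18, 26 (positions 2,4,6,7,8,9), of length 6; no longer one exists.

6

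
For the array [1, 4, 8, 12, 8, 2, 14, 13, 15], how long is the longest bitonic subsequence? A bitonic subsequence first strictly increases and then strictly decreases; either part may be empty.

6

One longest bitonic subsequence is 1, 4, 8, 12, 8, 2 (positions 1,2,3,4,5,6): it rises to 12 then falls. Length 6 is optimal.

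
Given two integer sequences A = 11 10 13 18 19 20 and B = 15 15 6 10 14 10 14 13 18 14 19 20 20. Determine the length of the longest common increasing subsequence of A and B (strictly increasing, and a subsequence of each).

5

For each value that appears in both, track the longest common increasing run ending there.
The best achievable length is 5; one witness is 10, 13, 18, 19, 20 (A-positions 2,3,4,5,6, B-positions 4,8,9,11,12).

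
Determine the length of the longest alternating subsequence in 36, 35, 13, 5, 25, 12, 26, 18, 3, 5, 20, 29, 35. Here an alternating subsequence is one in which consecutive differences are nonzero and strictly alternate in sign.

A longest alternating subsequence is 36, 13, 25, 12, 26, 3, 5 (positions 1,3,5,6,7,9,10); its 6 consecutive differences strictly alternate in sign, and length 7 is optimal.

7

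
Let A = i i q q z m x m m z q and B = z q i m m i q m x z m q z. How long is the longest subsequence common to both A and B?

A longest common subsequence is iiqmxmz (length 7); the LCS DP confirms no longer common subsequence exists.

7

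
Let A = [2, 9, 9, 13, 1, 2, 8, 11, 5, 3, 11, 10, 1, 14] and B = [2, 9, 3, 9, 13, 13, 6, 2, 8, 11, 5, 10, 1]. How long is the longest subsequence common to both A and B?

Backtracking the LCS table gives one alignment: 2 (A1,B1) → 9 (A2,B2) → 9 (A3,B4) → 13 (A4,B6) → 2 (A6,B8) → 8 (A7,B9) → 11 (A8,B10) → 5 (A9,B11) → 10 (A12,B12) → 1 (A13,B13).
So the longest common subsequence has length 10.

10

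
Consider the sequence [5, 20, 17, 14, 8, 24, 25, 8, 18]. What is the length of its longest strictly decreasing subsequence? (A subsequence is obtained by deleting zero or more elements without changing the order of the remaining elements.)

4

Let dp[i] be the longest decreasing subsequence ending at position i. Then dp = [1, 1, 2, 3, 4, 1, 1, 4, 2].
The maximum is 4; one witness is 20, 17, 14, 8 at positions 2,3,4,5.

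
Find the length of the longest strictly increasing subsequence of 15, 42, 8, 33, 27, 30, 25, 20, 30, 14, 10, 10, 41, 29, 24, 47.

One longest increasing subsequence is 15, 27, 30, 41, 47 (positions 1,5,6,13,16), of length 5; no longer one exists.

5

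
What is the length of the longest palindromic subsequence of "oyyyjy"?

One longest palindromic subsequence is yyyy (positions 2,3,4,6); it reads the same forward and backward, and the interval DP gives dp[1][6] = 4.

4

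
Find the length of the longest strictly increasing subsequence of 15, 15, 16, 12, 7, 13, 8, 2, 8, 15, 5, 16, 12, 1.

Let dp[i] be the longest increasing subsequence ending at position i. Then dp = [1, 1, 2, 1, 1, 2, 2, 1, 2, 3, 2, 4, 3, 1].
The maximum is 4; one witness is 12, 13, 15, 16 at positions 4,6,10,12.

4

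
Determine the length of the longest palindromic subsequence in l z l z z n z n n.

4

One longest palindromic subsequence is zzzz (positions 2,4,5,7); it reads the same forward and backward, and the interval DP gives dp[1][9] = 4.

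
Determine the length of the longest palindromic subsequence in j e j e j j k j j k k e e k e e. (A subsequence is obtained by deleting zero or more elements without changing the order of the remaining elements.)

Using dp[i][j] = 2 + dp[i+1][j−1] if the ends match, else max(dp[i+1][j], dp[i][j−1]):
dp[1][16] = 9. A witness is eejjkjjee at positions 2,4,5,6,7,8,9,15,16.

9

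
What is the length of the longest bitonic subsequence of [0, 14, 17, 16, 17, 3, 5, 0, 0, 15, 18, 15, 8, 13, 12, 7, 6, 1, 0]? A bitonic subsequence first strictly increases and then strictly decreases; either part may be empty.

12

One longest bitonic subsequence is 0, 14, 16, 17, 18, 15, 13, 12, 7, 6, 1, 0 (positions 1,2,4,5,11,12,14,15,16,17,18,19): it rises to 18 then falls. Length 12 is optimal.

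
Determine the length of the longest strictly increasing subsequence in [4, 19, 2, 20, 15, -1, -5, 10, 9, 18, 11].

Scanning left to right, the best length ending at each element is: 4→1, 19→2, 2→1, 20→3, 15→2, -1→1, -5→1, 10→2, 9→2, 18→3, 11→3.
So the longest increasing subsequence has length 3, e.g. 4, 19, 20.

3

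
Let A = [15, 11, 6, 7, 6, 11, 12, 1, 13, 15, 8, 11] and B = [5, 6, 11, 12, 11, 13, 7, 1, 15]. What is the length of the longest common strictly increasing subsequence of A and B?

For each value that appears in both, track the longest common increasing run ending there.
The best achievable length is 5; one witness is 6, 11, 12, 13, 15 (A-positions 3,6,7,9,10, B-positions 2,3,4,6,9).

5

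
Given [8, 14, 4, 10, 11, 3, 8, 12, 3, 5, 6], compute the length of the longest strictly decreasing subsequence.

Let dp[i] be the longest decreasing subsequence ending at position i. Then dp = [1, 1, 2, 2, 2, 3, 3, 2, 4, 4, 4].
The maximum is 4; one witness is 14, 10, 8, 3 at positions 2,4,7,9.

4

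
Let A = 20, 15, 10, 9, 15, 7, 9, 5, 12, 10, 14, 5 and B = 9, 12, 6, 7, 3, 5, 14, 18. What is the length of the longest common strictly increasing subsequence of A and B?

3

A longest common strictly increasing subsequence is 9, 12, 14 (length 3); it appears in order in both A and B, and no longer such subsequence exists.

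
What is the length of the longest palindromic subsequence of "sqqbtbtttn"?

One longest palindromic subsequence is tttt (positions 5,7,8,9); it reads the same forward and backward, and the interval DP gives dp[1][10] = 4.

4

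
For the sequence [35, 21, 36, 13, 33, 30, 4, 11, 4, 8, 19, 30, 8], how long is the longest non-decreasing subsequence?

Let dp[i] be the longest non-decreasing subsequence ending at position i. Then dp = [1, 1, 2, 1, 2, 2, 1, 2, 2, 3, 4, 5, 4].
The maximum is 5; one witness is 4, 4, 8, 19, 30 at positions 7,9,10,11,12.

5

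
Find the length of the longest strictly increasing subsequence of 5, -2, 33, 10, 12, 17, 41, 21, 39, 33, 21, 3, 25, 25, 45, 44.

7

Let dp[i] be the longest increasing subsequence ending at position i. Then dp = [1, 1, 2, 2, 3, 4, 5, 5, 6, 6, 5, 2, 6, 6, 7, 7].
The maximum is 7; one witness is 5, 10, 12, 17, 21, 39, 45 at positions 1,4,5,6,8,9,15.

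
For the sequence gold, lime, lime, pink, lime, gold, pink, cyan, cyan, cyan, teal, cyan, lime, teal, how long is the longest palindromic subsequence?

One longest palindromic subsequence is lime cyan cyan cyan cyan lime (positions 5,8,9,10,12,13); it reads the same forward and backward, and the interval DP gives dp[1][14] = 6.

6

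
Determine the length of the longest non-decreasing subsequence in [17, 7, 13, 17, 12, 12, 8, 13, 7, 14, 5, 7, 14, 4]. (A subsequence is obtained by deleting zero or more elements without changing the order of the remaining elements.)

6

Scanning left to right, the best length ending at each element is: 17→1, 7→1, 13→2, 17→3, 12→2, 12→3, 8→2, 13→4, 7→2, 14→5, 5→1, 7→3, 14→6, 4→1.
So the longest non-decreasing subsequence has length 6, e.g. 7, 12, 12, 13, 14, 14.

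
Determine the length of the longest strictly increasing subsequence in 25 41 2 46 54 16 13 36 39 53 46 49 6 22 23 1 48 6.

Let dp[i] be the longest increasing subsequence ending at position i. Then dp = [1, 2, 1, 3, 4, 2, 2, 3, 4, 5, 5, 6, 2, 3, 4, 1, 6, 2].
The maximum is 6; one witness is 2, 16, 36, 39, 46, 49 at positions 3,6,8,9,11,12.

6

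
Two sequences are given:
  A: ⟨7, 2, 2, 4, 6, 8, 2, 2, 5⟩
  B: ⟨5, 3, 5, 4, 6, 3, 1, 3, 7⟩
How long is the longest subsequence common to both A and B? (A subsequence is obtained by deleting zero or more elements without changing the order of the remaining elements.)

2

A longest common subsequence is 4, 6 (length 2); the LCS DP confirms no longer common subsequence exists.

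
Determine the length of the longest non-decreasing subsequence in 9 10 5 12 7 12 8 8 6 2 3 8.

Let dp[i] be the longest non-decreasing subsequence ending at position i. Then dp = [1, 2, 1, 3, 2, 4, 3, 4, 2, 1, 2, 5].
The maximum is 5; one witness is 5, 7, 8, 8, 8 at positions 3,5,7,8,12.

5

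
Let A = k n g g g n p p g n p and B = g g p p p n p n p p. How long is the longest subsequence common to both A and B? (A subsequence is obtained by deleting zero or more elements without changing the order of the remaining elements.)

A longest common subsequence is ggnppp (length 6); the LCS DP confirms no longer common subsequence exists.

6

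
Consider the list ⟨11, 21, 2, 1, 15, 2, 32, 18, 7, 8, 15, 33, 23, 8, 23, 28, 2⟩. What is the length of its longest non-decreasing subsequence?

Let dp[i] be the longest non-decreasing subsequence ending at position i. Then dp = [1, 2, 1, 1, 2, 2, 3, 3, 3, 4, 5, 6, 6, 5, 7, 8, 3].
The maximum is 8; one witness is 2, 2, 7, 8, 15, 23, 23, 28 at positions 3,6,9,10,11,13,15,16.

8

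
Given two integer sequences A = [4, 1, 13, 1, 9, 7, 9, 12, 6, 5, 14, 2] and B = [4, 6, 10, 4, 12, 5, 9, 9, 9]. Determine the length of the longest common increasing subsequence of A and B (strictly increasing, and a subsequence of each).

A longest common strictly increasing subsequence is 4, 6 (length 2); it appears in order in both A and B, and no longer such subsequence exists.

2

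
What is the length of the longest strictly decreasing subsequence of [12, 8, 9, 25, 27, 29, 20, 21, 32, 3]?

One longest decreasing subsequence is 12, 8, 3 (positions 1,2,10), of length 3; no longer one exists.

3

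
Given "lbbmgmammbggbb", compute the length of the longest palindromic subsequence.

9

One longest palindromic subsequence is bbgmmmgbb (positions 2,3,5,6,8,9,12,13,14); it reads the same forward and backward, and the interval DP gives dp[1][14] = 9.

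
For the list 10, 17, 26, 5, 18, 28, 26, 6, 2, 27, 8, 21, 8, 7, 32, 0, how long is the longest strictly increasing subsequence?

6

Let dp[i] be the longest increasing subsequence ending at position i. Then dp = [1, 2, 3, 1, 3, 4, 4, 2, 1, 5, 3, 4, 3, 3, 6, 1].
The maximum is 6; one witness is 10, 17, 18, 26, 27, 32 at positions 1,2,5,7,10,15.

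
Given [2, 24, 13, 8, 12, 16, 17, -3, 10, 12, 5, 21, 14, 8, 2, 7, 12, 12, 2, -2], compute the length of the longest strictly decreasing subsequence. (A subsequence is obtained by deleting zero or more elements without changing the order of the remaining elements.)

8

Scanning left to right, the best length ending at each element is: 2→1, 24→1, 13→2, 8→3, 12→3, 16→2, 17→2, -3→4, 10→4, 12→3, 5→5, 21→2, 14→3, 8→5, 2→6, 7→6, 12→4, 12→4, 2→7, -2→8.
So the longest decreasing subsequence has length 8, e.g. 24, 13, 12, 10, 8, 7, 2, -2.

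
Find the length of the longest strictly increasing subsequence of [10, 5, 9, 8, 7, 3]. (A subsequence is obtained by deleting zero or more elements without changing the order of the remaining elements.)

2

Let dp[i] be the longest increasing subsequence ending at position i. Then dp = [1, 1, 2, 2, 2, 1].
The maximum is 2; one witness is 5, 9 at positions 2,3.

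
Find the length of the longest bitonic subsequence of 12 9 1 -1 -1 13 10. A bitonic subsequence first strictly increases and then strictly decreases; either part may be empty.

Let inc[i] be the LIS ending at i and dec[i] the longest strictly decreasing subsequence starting at i. inc = [1, 1, 1, 1, 1, 2, 2], dec = [4, 3, 2, 1, 1, 2, 1].
max_i inc[i]+dec[i]−1 = 4, with one witness 12, 9, 1, -1.

4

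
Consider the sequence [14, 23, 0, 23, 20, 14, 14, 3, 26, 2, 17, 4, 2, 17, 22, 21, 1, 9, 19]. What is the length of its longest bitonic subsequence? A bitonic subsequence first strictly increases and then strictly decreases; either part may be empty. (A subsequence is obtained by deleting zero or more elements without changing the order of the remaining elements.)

7

One longest bitonic subsequence is 14, 23, 20, 17, 4, 2, 1 (positions 1,2,5,11,12,13,17): it rises to 23 then falls. Length 7 is optimal.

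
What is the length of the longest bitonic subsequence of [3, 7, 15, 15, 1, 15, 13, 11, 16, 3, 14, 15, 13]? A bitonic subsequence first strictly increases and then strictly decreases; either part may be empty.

One longest bitonic subsequence is 3, 7, 15, 13, 11, 3 (positions 1,2,3,7,8,10): it rises to 15 then falls. Length 6 is optimal.

6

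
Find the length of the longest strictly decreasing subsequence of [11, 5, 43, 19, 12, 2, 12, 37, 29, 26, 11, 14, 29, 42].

5

One longest decreasing subsequence is 43, 37, 29, 26, 11 (positions 3,8,9,10,11), of length 5; no longer one exists.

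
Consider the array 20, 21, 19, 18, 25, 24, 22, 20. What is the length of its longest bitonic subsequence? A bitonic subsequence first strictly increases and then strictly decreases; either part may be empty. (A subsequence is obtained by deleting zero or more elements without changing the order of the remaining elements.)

6

Let inc[i] be the LIS ending at i and dec[i] the longest strictly decreasing subsequence starting at i. inc = [1, 2, 1, 1, 3, 3, 3, 2], dec = [3, 3, 2, 1, 4, 3, 2, 1].
max_i inc[i]+dec[i]−1 = 6, with one witness 20, 21, 25, 24, 22, 20.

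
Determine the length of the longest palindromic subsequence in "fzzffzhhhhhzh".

One longest palindromic subsequence is zhhhhhz (positions 6,7,8,9,10,11,12); it reads the same forward and backward, and the interval DP gives dp[1][13] = 7.

7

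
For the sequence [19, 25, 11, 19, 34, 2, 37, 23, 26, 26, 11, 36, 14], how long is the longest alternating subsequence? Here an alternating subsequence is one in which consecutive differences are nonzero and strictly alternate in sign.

Track the best alternating length ending on an up-step vs a down-step at each position: up/down = 1/1, 2/1, 1/3, 4/3, 4/1, 1/5, 6/1, 6/7, 8/7, 8/7, 6/9, 10/7, 10/11.
The maximum over both is 11; one such subsequence is 19, 25, 11, 19, 2, 37, 23, 26, 11, 36, 14.

11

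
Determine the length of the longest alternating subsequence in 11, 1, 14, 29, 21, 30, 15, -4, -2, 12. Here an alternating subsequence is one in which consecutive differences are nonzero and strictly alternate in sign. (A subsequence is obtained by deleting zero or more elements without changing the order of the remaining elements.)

A longest alternating subsequence is 11, 1, 29, 21, 30, -4, -2 (positions 1,2,4,5,6,8,9); its 6 consecutive differences strictly alternate in sign, and length 7 is optimal.

7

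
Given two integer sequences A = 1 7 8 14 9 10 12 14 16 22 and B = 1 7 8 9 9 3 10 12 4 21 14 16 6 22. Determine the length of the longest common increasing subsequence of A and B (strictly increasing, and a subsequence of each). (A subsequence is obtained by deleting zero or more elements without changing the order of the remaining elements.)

For each value that appears in both, track the longest common increasing run ending there.
The best achievable length is 9; one witness is 1, 7, 8, 9, 10, 12, 14, 16, 22 (A-positions 1,2,3,5,6,7,8,9,10, B-positions 1,2,3,4,7,8,11,12,14).

9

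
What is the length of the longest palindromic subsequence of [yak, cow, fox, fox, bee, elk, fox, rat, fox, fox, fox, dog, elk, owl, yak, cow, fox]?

9

One longest palindromic subsequence is cow fox fox fox rat fox fox fox cow (positions 2,3,4,7,8,9,10,11,16); it reads the same forward and backward, and the interval DP gives dp[1][17] = 9.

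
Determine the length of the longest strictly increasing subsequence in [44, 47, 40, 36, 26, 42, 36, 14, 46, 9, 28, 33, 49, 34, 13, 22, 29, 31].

One longest increasing subsequence is 9, 13, 22, 29, 31 (positions 10,15,16,17,18), of length 5; no longer one exists.

5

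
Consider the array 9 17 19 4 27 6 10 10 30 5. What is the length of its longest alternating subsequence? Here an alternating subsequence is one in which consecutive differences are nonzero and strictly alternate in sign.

7

Track the best alternating length ending on an up-step vs a down-step at each position: up/down = 1/1, 2/1, 2/1, 1/3, 4/1, 4/5, 6/5, 6/5, 6/1, 4/7.
The maximum over both is 7; one such subsequence is 9, 17, 4, 27, 6, 10, 5.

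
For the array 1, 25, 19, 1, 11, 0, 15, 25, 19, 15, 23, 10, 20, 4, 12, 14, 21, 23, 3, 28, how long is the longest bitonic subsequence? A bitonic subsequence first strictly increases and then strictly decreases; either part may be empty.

One longest bitonic subsequence is 1, 11, 15, 25, 19, 15, 10, 4, 3 (positions 1,5,7,8,9,10,12,14,19): it rises to 25 then falls. Length 9 is optimal.

9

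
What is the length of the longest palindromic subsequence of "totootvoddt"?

One longest palindromic subsequence is totootot (positions 1,2,3,4,5,6,8,11); it reads the same forward and backward, and the interval DP gives dp[1][11] = 8.

8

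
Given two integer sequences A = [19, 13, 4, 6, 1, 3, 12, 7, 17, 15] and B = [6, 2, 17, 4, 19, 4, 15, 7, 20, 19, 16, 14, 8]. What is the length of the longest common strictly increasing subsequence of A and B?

A longest common strictly increasing subsequence is 6, 17 (length 2); it appears in order in both A and B, and no longer such subsequence exists.

2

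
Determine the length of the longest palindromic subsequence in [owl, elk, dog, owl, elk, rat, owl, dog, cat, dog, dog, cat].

One longest palindromic subsequence is dog dog cat dog dog (positions 3,8,9,10,11); it reads the same forward and backward, and the interval DP gives dp[1][12] = 5.

5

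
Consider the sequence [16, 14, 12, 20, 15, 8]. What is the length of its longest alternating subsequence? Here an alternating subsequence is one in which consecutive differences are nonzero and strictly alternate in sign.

4

Track the best alternating length ending on an up-step vs a down-step at each position: up/down = 1/1, 1/2, 1/2, 3/1, 3/4, 1/4.
The maximum over both is 4; one such subsequence is 16, 14, 20, 15.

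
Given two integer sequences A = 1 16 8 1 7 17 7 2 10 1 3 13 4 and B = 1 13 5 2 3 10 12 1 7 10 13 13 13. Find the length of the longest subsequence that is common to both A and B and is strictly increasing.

A longest common strictly increasing subsequence is 1, 2, 3, 13 (length 4); it appears in order in both A and B, and no longer such subsequence exists.

4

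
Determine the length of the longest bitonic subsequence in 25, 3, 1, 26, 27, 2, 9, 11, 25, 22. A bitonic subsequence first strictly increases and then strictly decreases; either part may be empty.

6

Let inc[i] be the LIS ending at i and dec[i] the longest strictly decreasing subsequence starting at i. inc = [1, 1, 1, 2, 3, 2, 3, 4, 5, 5], dec = [3, 2, 1, 3, 3, 1, 1, 1, 2, 1].
max_i inc[i]+dec[i]−1 = 6, with one witness 1, 2, 9, 11, 25, 22.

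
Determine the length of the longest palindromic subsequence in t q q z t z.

Using dp[i][j] = 2 + dp[i+1][j−1] if the ends match, else max(dp[i+1][j], dp[i][j−1]):
dp[1][6] = 4. A witness is tqqt at positions 1,2,3,5.

4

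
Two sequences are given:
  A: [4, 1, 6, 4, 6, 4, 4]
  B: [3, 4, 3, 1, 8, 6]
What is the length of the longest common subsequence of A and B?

Backtracking the LCS table gives one alignment: 4 (A1,B2) → 1 (A2,B4) → 6 (A5,B6).
So the longest common subsequence has length 3.

3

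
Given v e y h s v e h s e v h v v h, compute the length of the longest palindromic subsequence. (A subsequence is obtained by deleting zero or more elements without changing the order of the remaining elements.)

One longest palindromic subsequence is vhvesevhv (positions 1,4,6,7,9,10,11,12,14); it reads the same forward and backward, and the interval DP gives dp[1][15] = 9.

9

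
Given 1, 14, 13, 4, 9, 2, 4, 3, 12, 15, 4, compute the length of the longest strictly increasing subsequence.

5

One longest increasing subsequence is 1, 4, 9, 12, 15 (positions 1,4,5,9,10), of length 5; no longer one exists.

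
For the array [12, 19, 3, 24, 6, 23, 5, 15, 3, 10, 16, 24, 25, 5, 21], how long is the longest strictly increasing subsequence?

6

Scanning left to right, the best length ending at each element is: 12→1, 19→2, 3→1, 24→3, 6→2, 23→3, 5→2, 15→3, 3→1, 10→3, 16→4, 24→5, 25→6, 5→2, 21→5.
So the longest increasing subsequence has length 6, e.g. 3, 6, 15, 16, 24, 25.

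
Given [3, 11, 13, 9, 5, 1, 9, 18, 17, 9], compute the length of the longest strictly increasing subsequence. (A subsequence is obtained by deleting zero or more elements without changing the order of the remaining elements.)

4

One longest increasing subsequence is 3, 11, 13, 18 (positions 1,2,3,8), of length 4; no longer one exists.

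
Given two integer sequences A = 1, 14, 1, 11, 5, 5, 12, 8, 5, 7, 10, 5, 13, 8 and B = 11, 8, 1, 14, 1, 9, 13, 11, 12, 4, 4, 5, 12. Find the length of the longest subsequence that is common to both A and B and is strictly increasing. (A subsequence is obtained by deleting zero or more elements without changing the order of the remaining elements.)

A longest common strictly increasing subsequence is 1, 11, 12 (length 3); it appears in order in both A and B, and no longer such subsequence exists.

3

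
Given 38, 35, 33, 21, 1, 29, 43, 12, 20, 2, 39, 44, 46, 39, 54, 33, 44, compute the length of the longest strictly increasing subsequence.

Scanning left to right, the best length ending at each element is: 38→1, 35→1, 33→1, 21→1, 1→1, 29→2, 43→3, 12→2, 20→3, 2→2, 39→4, 44→5, 46→6, 39→4, 54→7, 33→4, 44→5.
So the longest increasing subsequence has length 7, e.g. 1, 12, 20, 39, 44, 46, 54.

7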